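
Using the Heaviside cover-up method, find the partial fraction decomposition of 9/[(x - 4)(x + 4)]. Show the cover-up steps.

Cover (x - 4): set x=4, get A = 9/(4 + 4) = 9/8. Cover (x + 4): set x=-4, get B = 9/(-4 - 4) = -9/8.
Result: (9/8)/(x - 4) - (9/8)/(x + 4)


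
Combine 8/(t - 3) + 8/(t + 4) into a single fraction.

Common denominator (t - 3)(t + 4). Numerator: 8(t + 4) + 8(t - 3) = (8t + 32) + (8t - 24) = 16t + 8
Result: (16t + 8)/[(t - 3)(t + 4)]


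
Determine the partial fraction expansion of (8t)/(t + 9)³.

(8t) = A(t + 9)² + B(t + 9) + C. At t = -9: C = 8·(-9) + 0 = -72. Coefficients: A = 0, B = 8
Result: 8/(t + 9)² - 72/(t + 9)³


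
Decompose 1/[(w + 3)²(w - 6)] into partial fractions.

Cover-up at w=6: R = 1/(6 + 3)² = 1/81. Cover-up at w=-3: Q = 1/(-3 - 6) = -1/9. Comparing w² coeff: P = -R = -1/81
Result: (-1/81)/(w + 3) - (1/9)/(w + 3)² + (1/81)/(w - 6)


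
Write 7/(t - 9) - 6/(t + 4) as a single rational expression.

Common denominator (t - 9)(t + 4). Numerator: 7(t + 4) - 6(t - 9) = (7t + 28) - (6t - 54) = t + 82
Result: (t + 82)/[(t - 9)(t + 4)]


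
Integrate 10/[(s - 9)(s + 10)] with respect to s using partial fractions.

Decompose: 10/[(s - 9)(s + 10)] = (10/19)/(s - 9) - (10/19)/(s + 10). Integrate each term: (10/19) ln|(s - 9)| - (10/19) ln|(s + 10)| + C


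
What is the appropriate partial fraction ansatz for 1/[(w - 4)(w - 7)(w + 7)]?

Three distinct linear factors: A/(w - 4) + B/(w - 7) + C/(w + 7)


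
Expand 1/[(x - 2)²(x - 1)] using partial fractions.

Cover-up at x=1: R = 1/(1 - 2)² = 1. Cover-up at x=2: Q = 1/(2 - 1) = 1. Comparing x² coeff: P = -R = -1
Result: -1/(x - 2) + 1/(x - 2)² + 1/(x - 1)


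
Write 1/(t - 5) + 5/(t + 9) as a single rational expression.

Common denominator (t - 5)(t + 9). Numerator: 1(t + 9) + 5(t - 5) = (t + 9) + (5t - 25) = 6t - 16
Result: (6t - 16)/[(t - 5)(t + 9)]


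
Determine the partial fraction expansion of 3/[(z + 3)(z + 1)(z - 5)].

Using cover-up method: A = 3/16, B = -1/4, C = 1/16
Result: (3/16)/(z + 3) - (1/4)/(z + 1) + (1/16)/(z - 5)


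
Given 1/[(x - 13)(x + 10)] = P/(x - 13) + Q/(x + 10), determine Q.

Cover-up at x = -10: Q = 1/(-10 - 13) = -1/23


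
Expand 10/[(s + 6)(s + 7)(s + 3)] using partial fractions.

Using cover-up method: A = -10/3, B = 5/2, C = 5/6
Result: (-10/3)/(s + 6) + (5/2)/(s + 7) + (5/6)/(s + 3)


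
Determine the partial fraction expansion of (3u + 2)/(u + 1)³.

(3u + 2) = α(u + 1)² + β(u + 1) + γ. At u = -1: γ = 3·(-1) + 2 = -1. Coefficients: α = 0, β = 3
Result: 3/(u + 1)² - 1/(u + 1)³


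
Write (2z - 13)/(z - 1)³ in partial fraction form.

(2z - 13) = A(z - 1)² + B(z - 1) + C. At z = 1: C = 2·1 - 13 = -11. Coefficients: A = 0, B = 2
Result: 2/(z - 1)² - 11/(z - 1)³


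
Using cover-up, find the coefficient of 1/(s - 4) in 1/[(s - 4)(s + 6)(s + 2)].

Cover (s - 4), set s=4: 1/[(4 + 6)(4 + 2)] = 1/60


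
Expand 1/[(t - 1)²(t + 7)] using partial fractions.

Cover-up at t=-7: γ = 1/(-7 - 1)² = 1/64. Cover-up at t=1: β = 1/(1 + 7) = 1/8. Comparing t² coeff: α = -γ = -1/64
Result: (-1/64)/(t - 1) + (1/8)/(t - 1)² + (1/64)/(t + 7)


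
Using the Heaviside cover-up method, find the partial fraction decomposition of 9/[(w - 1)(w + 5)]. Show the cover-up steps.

Cover (w - 1): set w=1, get A = 9/(1 + 5) = 3/2. Cover (w + 5): set w=-5, get B = 9/(-5 - 1) = -3/2.
Result: (3/2)/(w - 1) - (3/2)/(w + 5)


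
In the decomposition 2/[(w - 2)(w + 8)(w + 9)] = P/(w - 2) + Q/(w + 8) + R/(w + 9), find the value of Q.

Cover-up at w = -8: Q = 2/[(-8 - 2)(-8 + 9)] = 2/[(-10)(1)] = -2/10 = -1/5


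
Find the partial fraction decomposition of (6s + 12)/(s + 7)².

(6s + 12) = P(s + 7) + Q. At s = -7: Q = 6·(-7) + 12 = -30. Coeff of s: P = 6
Result: 6/(s + 7) - 30/(s + 7)²


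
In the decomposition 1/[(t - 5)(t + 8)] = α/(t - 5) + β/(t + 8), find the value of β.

Cover-up at t = -8: β = 1/(-8 - 5) = -1/13


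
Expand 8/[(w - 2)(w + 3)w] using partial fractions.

Using cover-up method: P = 4/5, Q = 8/15, R = -4/3
Result: (4/5)/(w - 2) + (8/15)/(w + 3) - (4/3)/w


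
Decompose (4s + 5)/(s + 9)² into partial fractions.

(4s + 5) = P(s + 9) + Q. At s = -9: Q = 4·(-9) + 5 = -31. Coeff of s: P = 4
Result: 4/(s + 9) - 31/(s + 9)²


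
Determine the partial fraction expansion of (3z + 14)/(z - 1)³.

(3z + 14) = A(z - 1)² + B(z - 1) + C. At z = 1: C = 3·1 + 14 = 17. Coefficients: A = 0, B = 3
Result: 3/(z - 1)² + 17/(z - 1)³


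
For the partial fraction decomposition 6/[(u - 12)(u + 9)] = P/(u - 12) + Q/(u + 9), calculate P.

Cover-up at u = 12: P = 6/(12 + 9) = 6/21 = 2/7


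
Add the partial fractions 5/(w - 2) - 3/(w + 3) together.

Common denominator (w - 2)(w + 3). Numerator: 5(w + 3) - 3(w - 2) = (5w + 15) - (3w - 6) = 2w + 21
Result: (2w + 21)/[(w - 2)(w + 3)]


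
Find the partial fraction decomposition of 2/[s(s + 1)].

2/s(s + 1) = P/s + Q/(s + 1). P = 2/(0 + 1) = 2, Q = 2/(-1 - 0) = -2
Result: 2/s - 2/(s + 1)


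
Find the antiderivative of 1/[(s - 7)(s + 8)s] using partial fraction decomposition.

Cover-up: P = 1/105, Q = 1/120, R = -1/56. Decomposition: (1/105)/(s - 7) + (1/120)/(s + 8) - (1/56)/s. Integrate each term: (1/105) ln|(s - 7)| + (1/120) ln|(s + 8)| - (1/56) ln|s| + C


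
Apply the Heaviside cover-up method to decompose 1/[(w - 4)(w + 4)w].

Cover (w - 4), w=4: A = 1/[(4 + 4)(4 - 0)] = 1/32. Cover (w + 4), w=-4: B = 1/[(-4 - 4)(-4 - 0)] = 1/32. Cover w, w=0: C = 1/[(0 - 4)(0 + 4)] = -1/16.
Result: (1/32)/(w - 4) + (1/32)/(w + 4) - (1/16)/w


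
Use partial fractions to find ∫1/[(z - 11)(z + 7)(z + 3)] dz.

Cover-up: A = 1/252, B = 1/72, C = -1/56. Decomposition: (1/252)/(z - 11) + (1/72)/(z + 7) - (1/56)/(z + 3). Integrate each term: (1/252) ln|(z - 11)| + (1/72) ln|(z + 7)| - (1/56) ln|(z + 3)| + C


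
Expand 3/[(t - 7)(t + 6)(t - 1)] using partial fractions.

Using cover-up method: A = 1/26, B = 3/91, C = -1/14
Result: (1/26)/(t - 7) + (3/91)/(t + 6) - (1/14)/(t - 1)


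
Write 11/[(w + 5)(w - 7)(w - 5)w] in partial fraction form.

Using Heaviside cover-up: (-11/600)/(w + 5) + (11/168)/(w - 7) - (11/100)/(w - 5) + (11/175)/w


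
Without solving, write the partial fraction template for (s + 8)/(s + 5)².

Repeated linear factor: α/(s + 5) + β/(s + 5)²


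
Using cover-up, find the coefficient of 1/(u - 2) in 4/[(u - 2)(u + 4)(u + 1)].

Cover (u - 2), set u=2: 4/[(2 + 4)(2 + 1)] = 2/9


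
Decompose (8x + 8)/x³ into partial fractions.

(8x + 8) = αx² + βx + γ. At x = 0: γ = 8·0 + 8 = 8. Coefficients: α = 0, β = 8
Result: 8/x² + 8/x³


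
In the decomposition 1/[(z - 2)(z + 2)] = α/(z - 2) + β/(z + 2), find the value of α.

Cover-up at z = 2: α = 1/(2 + 2) = 1/4


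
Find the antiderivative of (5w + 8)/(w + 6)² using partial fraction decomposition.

Decompose: A = 5, B = 5·(-6) + 8 = -22, so (5w + 8)/(w + 6)² = 5/(w + 6) - 22/(w + 6)². Integrate: ∫ A/(w + 6) dw = 5 ln|(w + 6)|; ∫ B/(w + 6)² dw = 22/(w + 6). Sum: 5 ln|(w + 6)| + 22/(w + 6) + C


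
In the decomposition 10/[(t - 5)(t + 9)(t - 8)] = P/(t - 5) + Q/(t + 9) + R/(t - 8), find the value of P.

Cover-up at t = 5: P = 10/[(5 + 9)(5 - 8)] = 10/[(14)(-3)] = -10/42 = -5/21


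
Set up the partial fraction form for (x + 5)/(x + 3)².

Repeated linear factor: A/(x + 3) + B/(x + 3)²


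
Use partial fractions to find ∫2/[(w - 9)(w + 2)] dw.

Decompose: 2/[(w - 9)(w + 2)] = (2/11)/(w - 9) - (2/11)/(w + 2). Integrate each term: (2/11) ln|(w - 9)| - (2/11) ln|(w + 2)| + C


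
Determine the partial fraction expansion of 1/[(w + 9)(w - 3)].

1/(w + 9)(w - 3) = α/(w + 9) + β/(w - 3). α = 1/(-9 - 3) = -1/12, β = 1/(3 + 9) = 1/12
Result: (-1/12)/(w + 9) + (1/12)/(w - 3)


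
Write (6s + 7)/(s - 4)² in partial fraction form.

(6s + 7) = α(s - 4) + β. At s = 4: β = 6·4 + 7 = 31. Coeff of s: α = 6
Result: 6/(s - 4) + 31/(s - 4)²


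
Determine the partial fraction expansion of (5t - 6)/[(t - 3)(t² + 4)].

At t=3: P = (5·3 - 6)/(3² + 4) = 9/13. Q = -P = -9/13, R = 5 - 3·P = 38/13
Result: (9/13)/(t - 3) - ((9/13)t - 38/13)/(t² + 4)


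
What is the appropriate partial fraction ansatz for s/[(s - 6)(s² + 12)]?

Linear + irreducible quadratic: α/(s - 6) + (βs + γ)/(s² + 12)


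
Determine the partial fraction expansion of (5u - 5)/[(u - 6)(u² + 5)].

At u=6: α = (5·6 - 5)/(6² + 5) = 25/41. β = -α = -25/41, γ = 5 - 6·α = 55/41
Result: (25/41)/(u - 6) - ((25/41)u - 55/41)/(u² + 5)


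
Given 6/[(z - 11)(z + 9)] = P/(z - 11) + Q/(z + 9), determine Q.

Cover-up at z = -9: Q = 6/(-9 - 11) = -6/20 = -3/10


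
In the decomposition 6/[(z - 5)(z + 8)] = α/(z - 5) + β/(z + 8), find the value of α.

Cover-up at z = 5: α = 6/(5 + 8) = 6/13


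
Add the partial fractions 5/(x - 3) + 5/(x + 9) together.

Common denominator (x - 3)(x + 9). Numerator: 5(x + 9) + 5(x - 3) = (5x + 45) + (5x - 15) = 10x + 30
Result: (10x + 30)/[(x - 3)(x + 9)]


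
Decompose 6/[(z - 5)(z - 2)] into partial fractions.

6/(z - 5)(z - 2) = A/(z - 5) + B/(z - 2). A = 6/(5 - 2) = 2, B = 6/(2 - 5) = -2
Result: 2/(z - 5) - 2/(z - 2)


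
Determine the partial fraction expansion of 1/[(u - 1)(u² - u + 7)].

Cover-up at u = 1: P = 1/(1² - 1·1 + 7) = 1/7. Then Q = -P = -1/7, R = -P·(-1 + 1) = 0
Result: (1/7)/(u - 1) - ((1/7)u)/(u² - u + 7)


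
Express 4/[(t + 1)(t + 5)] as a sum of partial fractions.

4/(t + 1)(t + 5) = A/(t + 1) + B/(t + 5). A = 4/(-1 + 5) = 1, B = 4/(-5 + 1) = -1
Result: 1/(t + 1) - 1/(t + 5)


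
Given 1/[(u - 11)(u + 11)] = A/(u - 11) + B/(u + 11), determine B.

Cover-up at u = -11: B = 1/(-11 - 11) = -1/22


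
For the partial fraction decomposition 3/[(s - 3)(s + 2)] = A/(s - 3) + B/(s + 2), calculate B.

Cover-up at s = -2: B = 3/(-2 - 3) = -3/5


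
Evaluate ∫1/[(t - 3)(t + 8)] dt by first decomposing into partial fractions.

Decompose: 1/[(t - 3)(t + 8)] = (1/11)/(t - 3) - (1/11)/(t + 8). Integrate each term: (1/11) ln|(t - 3)| - (1/11) ln|(t + 8)| + C


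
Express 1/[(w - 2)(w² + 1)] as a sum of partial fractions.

Cover-up at w = 2: A = 1/(2² + 1) = 1/5. Then B = -A = -1/5, C = -A·(0 + 2) = -2/5
Result: (1/5)/(w - 2) - ((1/5)w + 2/5)/(w² + 1)


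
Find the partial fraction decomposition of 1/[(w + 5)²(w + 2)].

Cover-up at w=-2: C = 1/(-2 + 5)² = 1/9. Cover-up at w=-5: B = 1/(-5 + 2) = -1/3. Comparing w² coeff: A = -C = -1/9
Result: (-1/9)/(w + 5) - (1/3)/(w + 5)² + (1/9)/(w + 2)


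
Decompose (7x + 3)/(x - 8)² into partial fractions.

(7x + 3) = α(x - 8) + β. At x = 8: β = 7·8 + 3 = 59. Coeff of x: α = 7
Result: 7/(x - 8) + 59/(x - 8)²


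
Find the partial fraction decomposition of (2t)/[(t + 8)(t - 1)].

At t=-8: α = (2·(-8) + 0)/(-8 - 1) = 16/9. At t=1: β = (2·1 + 0)/(1 + 8) = 2/9
Result: (16/9)/(t + 8) + (2/9)/(t - 1)


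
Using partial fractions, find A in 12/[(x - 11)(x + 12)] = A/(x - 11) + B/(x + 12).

Cover-up at x = 11: A = 12/(11 + 12) = 12/23


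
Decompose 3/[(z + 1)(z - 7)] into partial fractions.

3/(z + 1)(z - 7) = A/(z + 1) + B/(z - 7). A = 3/(-1 - 7) = -3/8, B = 3/(7 + 1) = 3/8
Result: (-3/8)/(z + 1) + (3/8)/(z - 7)


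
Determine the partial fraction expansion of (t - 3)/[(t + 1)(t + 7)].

At t=-1: α = (1·(-1) - 3)/(-1 + 7) = -2/3. At t=-7: β = (1·(-7) - 3)/(-7 + 1) = 5/3
Result: (-2/3)/(t + 1) + (5/3)/(t + 7)


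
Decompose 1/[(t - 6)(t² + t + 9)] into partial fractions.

Cover-up at t = 6: P = 1/(6² + 1·6 + 9) = 1/51. Then Q = -P = -1/51, R = -P·(1 + 6) = -7/51
Result: (1/51)/(t - 6) - ((1/51)t + 7/51)/(t² + t + 9)


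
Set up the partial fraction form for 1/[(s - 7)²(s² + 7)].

Repeated linear + quadratic: P/(s - 7) + Q/(s - 7)² + (Rs + S)/(s² + 7)


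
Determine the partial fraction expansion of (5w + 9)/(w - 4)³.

(5w + 9) = A(w - 4)² + B(w - 4) + C. At w = 4: C = 5·4 + 9 = 29. Coefficients: A = 0, B = 5
Result: 5/(w - 4)² + 29/(w - 4)³


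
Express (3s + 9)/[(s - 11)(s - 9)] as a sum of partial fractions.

At s=11: P = (3·11 + 9)/(11 - 9) = 21. At s=9: Q = (3·9 + 9)/(9 - 11) = -18
Result: 21/(s - 11) - 18/(s - 9)


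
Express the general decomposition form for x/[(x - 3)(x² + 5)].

Linear + irreducible quadratic: α/(x - 3) + (βx + γ)/(x² + 5)


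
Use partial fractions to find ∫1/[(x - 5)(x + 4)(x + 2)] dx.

Cover-up: P = 1/63, Q = 1/18, R = -1/14. Decomposition: (1/63)/(x - 5) + (1/18)/(x + 4) - (1/14)/(x + 2). Integrate each term: (1/63) ln|(x - 5)| + (1/18) ln|(x + 4)| - (1/14) ln|(x + 2)| + C


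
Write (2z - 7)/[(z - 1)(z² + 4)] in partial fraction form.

At z=1: P = (2·1 - 7)/(1² + 4) = -1. Q = -P = 1, R = 2 - 1·P = 3
Result: -1/(z - 1) + (z + 3)/(z² + 4)


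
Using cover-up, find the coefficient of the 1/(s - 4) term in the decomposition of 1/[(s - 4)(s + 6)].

Cover (s - 4), set s=4: 1/((s + 6) at s=4) = 1/(10) = 1/10


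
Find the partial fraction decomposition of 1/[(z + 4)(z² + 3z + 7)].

Cover-up at z = -4: A = 1/((-4)² + 3·(-4) + 7) = 1/11. Then B = -A = -1/11, C = -A·(3 - 4) = 1/11
Result: (1/11)/(z + 4) - ((1/11)z - 1/11)/(z² + 3z + 7)


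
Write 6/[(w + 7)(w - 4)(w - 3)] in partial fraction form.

Using cover-up method: P = 3/55, Q = 6/11, R = -3/5
Result: (3/55)/(w + 7) + (6/11)/(w - 4) - (3/5)/(w - 3)


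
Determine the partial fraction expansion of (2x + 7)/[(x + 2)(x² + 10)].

At x=-2: α = (2·(-2) + 7)/((-2)² + 10) = 3/14. β = -α = -3/14, γ = 2 - (-2)·α = 17/7
Result: (3/14)/(x + 2) - ((3/14)x - 17/7)/(x² + 10)


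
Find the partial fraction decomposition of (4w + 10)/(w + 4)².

(4w + 10) = A(w + 4) + B. At w = -4: B = 4·(-4) + 10 = -6. Coeff of w: A = 4
Result: 4/(w + 4) - 6/(w + 4)²


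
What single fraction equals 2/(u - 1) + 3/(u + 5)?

Common denominator (u - 1)(u + 5). Numerator: 2(u + 5) + 3(u - 1) = (2u + 10) + (3u - 3) = 5u + 7
Result: (5u + 7)/[(u - 1)(u + 5)]


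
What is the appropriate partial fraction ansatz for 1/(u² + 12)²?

Repeated quadratic factor: (Pu + Q)/(u² + 12) + (Ru + S)/(u² + 12)²


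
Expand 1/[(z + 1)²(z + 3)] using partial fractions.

Cover-up at z=-3: γ = 1/(-3 + 1)² = 1/4. Cover-up at z=-1: β = 1/(-1 + 3) = 1/2. Comparing z² coeff: α = -γ = -1/4
Result: (-1/4)/(z + 1) + (1/2)/(z + 1)² + (1/4)/(z + 3)


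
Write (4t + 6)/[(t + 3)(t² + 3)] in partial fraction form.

At t=-3: P = (4·(-3) + 6)/((-3)² + 3) = -1/2. Q = -P = 1/2, R = 4 - (-3)·P = 5/2
Result: (-1/2)/(t + 3) + ((1/2)t + 5/2)/(t² + 3)


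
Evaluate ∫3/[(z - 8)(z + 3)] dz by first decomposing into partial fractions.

Decompose: 3/[(z - 8)(z + 3)] = (3/11)/(z - 8) - (3/11)/(z + 3). Integrate each term: (3/11) ln|(z - 8)| - (3/11) ln|(z + 3)| + C


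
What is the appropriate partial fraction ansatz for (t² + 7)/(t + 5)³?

Repeated linear factor (power 3): α/(t + 5) + β/(t + 5)² + γ/(t + 5)³


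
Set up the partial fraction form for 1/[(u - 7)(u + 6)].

Distinct linear factors: A/(u - 7) + B/(u + 6)


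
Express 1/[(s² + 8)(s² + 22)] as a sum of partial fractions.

Coefficient matching gives α = γ = 0, β = 1/(22-8) = 1/14, δ = -β = -1/14
Result: (1/14)/(s² + 8) - (1/14)/(s² + 22)


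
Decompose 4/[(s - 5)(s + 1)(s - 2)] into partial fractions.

Using cover-up method: α = 2/9, β = 2/9, γ = -4/9
Result: (2/9)/(s - 5) + (2/9)/(s + 1) - (4/9)/(s - 2)


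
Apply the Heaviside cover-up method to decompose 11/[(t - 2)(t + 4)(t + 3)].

Cover (t - 2), t=2: α = 11/[(2 + 4)(2 + 3)] = 11/30. Cover (t + 4), t=-4: β = 11/[(-4 - 2)(-4 + 3)] = 11/6. Cover (t + 3), t=-3: γ = 11/[(-3 - 2)(-3 + 4)] = -11/5.
Result: (11/30)/(t - 2) + (11/6)/(t + 4) - (11/5)/(t + 3)


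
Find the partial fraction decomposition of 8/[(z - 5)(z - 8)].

8/(z - 5)(z - 8) = α/(z - 5) + β/(z - 8). α = 8/(5 - 8) = -8/3, β = 8/(8 - 5) = 8/3
Result: (-8/3)/(z - 5) + (8/3)/(z - 8)


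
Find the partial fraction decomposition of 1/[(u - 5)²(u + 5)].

Cover-up at u=-5: R = 1/(-5 - 5)² = 1/100. Cover-up at u=5: Q = 1/(5 + 5) = 1/10. Comparing u² coeff: P = -R = -1/100
Result: (-1/100)/(u - 5) + (1/10)/(u - 5)² + (1/100)/(u + 5)


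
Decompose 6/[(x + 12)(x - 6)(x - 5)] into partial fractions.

Using cover-up method: A = 1/51, B = 1/3, C = -6/17
Result: (1/51)/(x + 12) + (1/3)/(x - 6) - (6/17)/(x - 5)


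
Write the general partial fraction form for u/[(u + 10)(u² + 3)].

Linear + irreducible quadratic: α/(u + 10) + (βu + γ)/(u² + 3)


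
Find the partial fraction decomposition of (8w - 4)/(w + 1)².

(8w - 4) = P(w + 1) + Q. At w = -1: Q = 8·(-1) - 4 = -12. Coeff of w: P = 8
Result: 8/(w + 1) - 12/(w + 1)²


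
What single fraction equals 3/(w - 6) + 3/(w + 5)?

Common denominator (w - 6)(w + 5). Numerator: 3(w + 5) + 3(w - 6) = (3w + 15) + (3w - 18) = 6w - 3
Result: (6w - 3)/[(w - 6)(w + 5)]


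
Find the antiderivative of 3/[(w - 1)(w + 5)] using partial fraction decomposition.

Decompose: 3/[(w - 1)(w + 5)] = (1/2)/(w - 1) - (1/2)/(w + 5). Integrate each term: (1/2) ln|(w - 1)| - (1/2) ln|(w + 5)| + C


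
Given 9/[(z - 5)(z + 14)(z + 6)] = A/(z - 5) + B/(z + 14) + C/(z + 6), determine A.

Cover-up at z = 5: A = 9/[(5 + 14)(5 + 6)] = 9/[(19)(11)] = 9/209


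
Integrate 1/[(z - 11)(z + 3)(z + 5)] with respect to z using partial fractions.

Cover-up: P = 1/224, Q = -1/28, R = 1/32. Decomposition: (1/224)/(z - 11) - (1/28)/(z + 3) + (1/32)/(z + 5). Integrate each term: (1/224) ln|(z - 11)| - (1/28) ln|(z + 3)| + (1/32) ln|(z + 5)| + C


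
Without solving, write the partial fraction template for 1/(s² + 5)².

Repeated quadratic factor: (αs + β)/(s² + 5) + (γs + δ)/(s² + 5)²


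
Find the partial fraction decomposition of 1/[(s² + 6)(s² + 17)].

Coefficient matching gives P = R = 0, Q = 1/(17-6) = 1/11, S = -Q = -1/11
Result: (1/11)/(s² + 6) - (1/11)/(s² + 17)


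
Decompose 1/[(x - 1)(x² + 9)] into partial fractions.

Cover-up at x = 1: A = 1/(1² + 9) = 1/10. Then B = -A = -1/10, C = -A·(0 + 1) = -1/10
Result: (1/10)/(x - 1) - ((1/10)x + 1/10)/(x² + 9)


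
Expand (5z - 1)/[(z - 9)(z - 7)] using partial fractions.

At z=9: α = (5·9 - 1)/(9 - 7) = 22. At z=7: β = (5·7 - 1)/(7 - 9) = -17
Result: 22/(z - 9) - 17/(z - 7)


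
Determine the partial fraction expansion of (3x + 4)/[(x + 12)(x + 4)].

At x=-12: P = (3·(-12) + 4)/(-12 + 4) = 4. At x=-4: Q = (3·(-4) + 4)/(-4 + 12) = -1
Result: 4/(x + 12) - 1/(x + 4)


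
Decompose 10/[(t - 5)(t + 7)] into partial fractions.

10/(t - 5)(t + 7) = A/(t - 5) + B/(t + 7). A = 10/(5 + 7) = 5/6, B = 10/(-7 - 5) = -5/6
Result: (5/6)/(t - 5) - (5/6)/(t + 7)


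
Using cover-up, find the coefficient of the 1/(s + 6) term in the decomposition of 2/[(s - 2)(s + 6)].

Cover (s + 6), set s=-6: 2/((s - 2) at s=-6) = 2/(-8) = -1/4


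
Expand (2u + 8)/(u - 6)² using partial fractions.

(2u + 8) = P(u - 6) + Q. At u = 6: Q = 2·6 + 8 = 20. Coeff of u: P = 2
Result: 2/(u - 6) + 20/(u - 6)²


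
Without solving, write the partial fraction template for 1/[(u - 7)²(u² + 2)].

Repeated linear + quadratic: A/(u - 7) + B/(u - 7)² + (Cu + D)/(u² + 2)


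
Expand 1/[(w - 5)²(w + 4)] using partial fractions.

Cover-up at w=-4: R = 1/(-4 - 5)² = 1/81. Cover-up at w=5: Q = 1/(5 + 4) = 1/9. Comparing w² coeff: P = -R = -1/81
Result: (-1/81)/(w - 5) + (1/9)/(w - 5)² + (1/81)/(w + 4)


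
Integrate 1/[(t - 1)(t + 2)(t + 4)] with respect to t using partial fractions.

Cover-up: α = 1/15, β = -1/6, γ = 1/10. Decomposition: (1/15)/(t - 1) - (1/6)/(t + 2) + (1/10)/(t + 4). Integrate each term: (1/15) ln|(t - 1)| - (1/6) ln|(t + 2)| + (1/10) ln|(t + 4)| + C


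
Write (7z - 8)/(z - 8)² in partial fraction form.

(7z - 8) = A(z - 8) + B. At z = 8: B = 7·8 - 8 = 48. Coeff of z: A = 7
Result: 7/(z - 8) + 48/(z - 8)²


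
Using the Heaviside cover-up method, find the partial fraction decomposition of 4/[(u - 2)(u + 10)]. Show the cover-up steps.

Cover (u - 2): set u=2, get P = 4/(2 + 10) = 1/3. Cover (u + 10): set u=-10, get Q = 4/(-10 - 2) = -1/3.
Result: (1/3)/(u - 2) - (1/3)/(u + 10)


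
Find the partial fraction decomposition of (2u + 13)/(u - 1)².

(2u + 13) = α(u - 1) + β. At u = 1: β = 2·1 + 13 = 15. Coeff of u: α = 2
Result: 2/(u - 1) + 15/(u - 1)²


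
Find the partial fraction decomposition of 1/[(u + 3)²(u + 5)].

Cover-up at u=-5: R = 1/(-5 + 3)² = 1/4. Cover-up at u=-3: Q = 1/(-3 + 5) = 1/2. Comparing u² coeff: P = -R = -1/4
Result: (-1/4)/(u + 3) + (1/2)/(u + 3)² + (1/4)/(u + 5)


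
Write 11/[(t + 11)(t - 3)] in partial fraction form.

11/(t + 11)(t - 3) = α/(t + 11) + β/(t - 3). α = 11/(-11 - 3) = -11/14, β = 11/(3 + 11) = 11/14
Result: (-11/14)/(t + 11) + (11/14)/(t - 3)


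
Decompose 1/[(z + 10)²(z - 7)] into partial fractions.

Cover-up at z=7: C = 1/(7 + 10)² = 1/289. Cover-up at z=-10: B = 1/(-10 - 7) = -1/17. Comparing z² coeff: A = -C = -1/289
Result: (-1/289)/(z + 10) - (1/17)/(z + 10)² + (1/289)/(z - 7)


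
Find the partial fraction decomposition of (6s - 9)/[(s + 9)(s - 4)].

At s=-9: A = (6·(-9) - 9)/(-9 - 4) = 63/13. At s=4: B = (6·4 - 9)/(4 + 9) = 15/13
Result: (63/13)/(s + 9) + (15/13)/(s - 4)


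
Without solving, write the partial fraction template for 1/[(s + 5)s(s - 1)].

Three distinct linear factors: P/(s + 5) + Q/s + R/(s - 1)


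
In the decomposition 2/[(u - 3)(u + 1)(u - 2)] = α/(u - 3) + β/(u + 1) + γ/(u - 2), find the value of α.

Cover-up at u = 3: α = 2/[(3 + 1)(3 - 2)] = 2/[(4)(1)] = 2/4 = 1/2


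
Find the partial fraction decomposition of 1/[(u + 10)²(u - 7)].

Cover-up at u=7: R = 1/(7 + 10)² = 1/289. Cover-up at u=-10: Q = 1/(-10 - 7) = -1/17. Comparing u² coeff: P = -R = -1/289
Result: (-1/289)/(u + 10) - (1/17)/(u + 10)² + (1/289)/(u - 7)


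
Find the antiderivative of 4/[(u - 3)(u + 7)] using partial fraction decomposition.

Decompose: 4/[(u - 3)(u + 7)] = (2/5)/(u - 3) - (2/5)/(u + 7). Integrate each term: (2/5) ln|(u - 3)| - (2/5) ln|(u + 7)| + C


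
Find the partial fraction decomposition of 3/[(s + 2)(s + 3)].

3/(s + 2)(s + 3) = A/(s + 2) + B/(s + 3). A = 3/(-2 + 3) = 3, B = 3/(-3 + 2) = -3
Result: 3/(s + 2) - 3/(s + 3)


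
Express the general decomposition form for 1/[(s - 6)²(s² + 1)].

Repeated linear + quadratic: P/(s - 6) + Q/(s - 6)² + (Rs + S)/(s² + 1)


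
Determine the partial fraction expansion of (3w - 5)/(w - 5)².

(3w - 5) = α(w - 5) + β. At w = 5: β = 3·5 - 5 = 10. Coeff of w: α = 3
Result: 3/(w - 5) + 10/(w - 5)²


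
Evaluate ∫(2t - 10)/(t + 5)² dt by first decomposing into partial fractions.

Decompose: A = 2, B = 2·(-5) - 10 = -20, so (2t - 10)/(t + 5)² = 2/(t + 5) - 20/(t + 5)². Integrate: ∫ A/(t + 5) dt = 2 ln|(t + 5)|; ∫ B/(t + 5)² dt = 20/(t + 5). Sum: 2 ln|(t + 5)| + 20/(t + 5) + C


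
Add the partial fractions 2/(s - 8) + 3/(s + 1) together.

Common denominator (s - 8)(s + 1). Numerator: 2(s + 1) + 3(s - 8) = (2s + 2) + (3s - 24) = 5s - 22
Result: (5s - 22)/[(s - 8)(s + 1)]


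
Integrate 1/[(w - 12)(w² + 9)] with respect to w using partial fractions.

Cover-up at w=12: P = 1/(12²+9) = 1/153. Coeff matching: Q = -1/153, R = -4/51. Decomposition: (1/153)/(w - 12) - ((1/153)w + 4/51)/(w² + 9). Integrate: linear → ln, quadratic → (1/2)ln + arctan: (1/153) ln|(w - 12)| - (1/306) ln(w² + 9) - (4/153) arctan(w/3) + C


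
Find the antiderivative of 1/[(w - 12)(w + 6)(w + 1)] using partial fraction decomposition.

Cover-up: A = 1/234, B = 1/90, C = -1/65. Decomposition: (1/234)/(w - 12) + (1/90)/(w + 6) - (1/65)/(w + 1). Integrate each term: (1/234) ln|(w - 12)| + (1/90) ln|(w + 6)| - (1/65) ln|(w + 1)| + C


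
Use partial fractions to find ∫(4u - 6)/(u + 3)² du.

Decompose: α = 4, β = 4·(-3) - 6 = -18, so (4u - 6)/(u + 3)² = 4/(u + 3) - 18/(u + 3)². Integrate: ∫ α/(u + 3) du = 4 ln|(u + 3)|; ∫ β/(u + 3)² du = 18/(u + 3). Sum: 4 ln|(u + 3)| + 18/(u + 3) + C


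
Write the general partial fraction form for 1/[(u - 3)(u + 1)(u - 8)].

Three distinct linear factors: α/(u - 3) + β/(u + 1) + γ/(u - 8)


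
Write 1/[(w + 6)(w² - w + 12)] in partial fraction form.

Cover-up at w = -6: α = 1/((-6)² - 1·(-6) + 12) = 1/54. Then β = -α = -1/54, γ = -α·(-1 - 6) = 7/54
Result: (1/54)/(w + 6) - ((1/54)w - 7/54)/(w² - w + 12)


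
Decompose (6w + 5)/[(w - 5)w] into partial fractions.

At w=5: A = (6·5 + 5)/(5 - 0) = 7. At w=0: B = (6·0 + 5)/(0 - 5) = -1
Result: 7/(w - 5) - 1/w


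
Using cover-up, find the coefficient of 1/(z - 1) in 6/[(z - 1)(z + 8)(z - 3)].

Cover (z - 1), set z=1: 6/[(1 + 8)(1 - 3)] = -1/3


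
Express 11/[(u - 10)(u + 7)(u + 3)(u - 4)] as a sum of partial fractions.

Using Heaviside cover-up: (11/1326)/(u - 10) - (1/68)/(u + 7) + (11/364)/(u + 3) - (1/42)/(u - 4)


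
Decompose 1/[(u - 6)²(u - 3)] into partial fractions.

Cover-up at u=3: R = 1/(3 - 6)² = 1/9. Cover-up at u=6: Q = 1/(6 - 3) = 1/3. Comparing u² coeff: P = -R = -1/9
Result: (-1/9)/(u - 6) + (1/3)/(u - 6)² + (1/9)/(u - 3)


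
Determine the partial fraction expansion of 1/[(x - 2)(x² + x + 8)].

Cover-up at x = 2: A = 1/(2² + 1·2 + 8) = 1/14. Then B = -A = -1/14, C = -A·(1 + 2) = -3/14
Result: (1/14)/(x - 2) - ((1/14)x + 3/14)/(x² + x + 8)


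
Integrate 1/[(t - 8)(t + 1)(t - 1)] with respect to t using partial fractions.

Cover-up: A = 1/63, B = 1/18, C = -1/14. Decomposition: (1/63)/(t - 8) + (1/18)/(t + 1) - (1/14)/(t - 1). Integrate each term: (1/63) ln|(t - 8)| + (1/18) ln|(t + 1)| - (1/14) ln|(t - 1)| + C


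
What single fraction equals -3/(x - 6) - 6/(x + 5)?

Common denominator (x - 6)(x + 5). Numerator: -3(x + 5) - 6(x - 6) = (-3x - 15) - (6x - 36) = -9x + 21
Result: (-9x + 21)/[(x - 6)(x + 5)]


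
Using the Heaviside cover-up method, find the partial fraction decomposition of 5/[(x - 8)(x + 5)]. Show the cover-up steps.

Cover (x - 8): set x=8, get A = 5/(8 + 5) = 5/13. Cover (x + 5): set x=-5, get B = 5/(-5 - 8) = -5/13.
Result: (5/13)/(x - 8) - (5/13)/(x + 5)


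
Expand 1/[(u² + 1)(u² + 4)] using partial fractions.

Coefficient matching gives α = γ = 0, β = 1/(4-1) = 1/3, δ = -β = -1/3
Result: (1/3)/(u² + 1) - (1/3)/(u² + 4)


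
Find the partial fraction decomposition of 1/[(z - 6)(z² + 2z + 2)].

Cover-up at z = 6: P = 1/(6² + 2·6 + 2) = 1/50. Then Q = -P = -1/50, R = -P·(2 + 6) = -4/25
Result: (1/50)/(z - 6) - ((1/50)z + 4/25)/(z² + 2z + 2)


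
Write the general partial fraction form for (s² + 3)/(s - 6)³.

Repeated linear factor (power 3): α/(s - 6) + β/(s - 6)² + γ/(s - 6)³


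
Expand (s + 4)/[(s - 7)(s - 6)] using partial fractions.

At s=7: P = (1·7 + 4)/(7 - 6) = 11. At s=6: Q = (1·6 + 4)/(6 - 7) = -10
Result: 11/(s - 7) - 10/(s - 6)


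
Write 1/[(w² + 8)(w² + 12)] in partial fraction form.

Coefficient matching gives A = C = 0, B = 1/(12-8) = 1/4, D = -B = -1/4
Result: (1/4)/(w² + 8) - (1/4)/(w² + 12)


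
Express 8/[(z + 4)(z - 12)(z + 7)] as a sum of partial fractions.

Using cover-up method: P = -1/6, Q = 1/38, R = 8/57
Result: (-1/6)/(z + 4) + (1/38)/(z - 12) + (8/57)/(z + 7)


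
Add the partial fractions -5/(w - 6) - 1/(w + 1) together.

Common denominator (w - 6)(w + 1). Numerator: -5(w + 1) - 1(w - 6) = (-5w - 5) - (w - 6) = -6w + 1
Result: (-6w + 1)/[(w - 6)(w + 1)]


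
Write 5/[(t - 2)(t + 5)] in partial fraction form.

5/(t - 2)(t + 5) = P/(t - 2) + Q/(t + 5). P = 5/(2 + 5) = 5/7, Q = 5/(-5 - 2) = -5/7
Result: (5/7)/(t - 2) - (5/7)/(t + 5)


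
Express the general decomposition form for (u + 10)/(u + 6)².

Repeated linear factor: α/(u + 6) + β/(u + 6)²


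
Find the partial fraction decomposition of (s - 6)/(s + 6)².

(s - 6) = P(s + 6) + Q. At s = -6: Q = 1·(-6) - 6 = -12. Coeff of s: P = 1
Result: 1/(s + 6) - 12/(s + 6)²


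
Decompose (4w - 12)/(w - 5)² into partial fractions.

(4w - 12) = P(w - 5) + Q. At w = 5: Q = 4·5 - 12 = 8. Coeff of w: P = 4
Result: 4/(w - 5) + 8/(w - 5)²


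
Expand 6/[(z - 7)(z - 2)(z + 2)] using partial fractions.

Using cover-up method: A = 2/15, B = -3/10, C = 1/6
Result: (2/15)/(z - 7) - (3/10)/(z - 2) + (1/6)/(z + 2)


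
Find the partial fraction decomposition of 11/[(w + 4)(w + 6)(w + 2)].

Using cover-up method: A = -11/4, B = 11/8, C = 11/8
Result: (-11/4)/(w + 4) + (11/8)/(w + 6) + (11/8)/(w + 2)


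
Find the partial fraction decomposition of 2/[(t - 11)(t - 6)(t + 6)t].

Using Heaviside cover-up: (2/935)/(t - 11) - (1/180)/(t - 6) - (1/612)/(t + 6) + (1/198)/t


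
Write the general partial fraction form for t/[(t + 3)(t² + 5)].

Linear + irreducible quadratic: α/(t + 3) + (βt + γ)/(t² + 5)


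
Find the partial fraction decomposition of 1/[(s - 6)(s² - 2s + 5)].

Cover-up at s = 6: A = 1/(6² - 2·6 + 5) = 1/29. Then B = -A = -1/29, C = -A·(-2 + 6) = -4/29
Result: (1/29)/(s - 6) - ((1/29)s + 4/29)/(s² - 2s + 5)


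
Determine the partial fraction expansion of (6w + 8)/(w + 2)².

(6w + 8) = P(w + 2) + Q. At w = -2: Q = 6·(-2) + 8 = -4. Coeff of w: P = 6
Result: 6/(w + 2) - 4/(w + 2)²


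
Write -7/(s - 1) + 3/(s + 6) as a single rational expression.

Common denominator (s - 1)(s + 6). Numerator: -7(s + 6) + 3(s - 1) = (-7s - 42) + (3s - 3) = -4s - 45
Result: (-4s - 45)/[(s - 1)(s + 6)]


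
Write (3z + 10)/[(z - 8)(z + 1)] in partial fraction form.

At z=8: A = (3·8 + 10)/(8 + 1) = 34/9. At z=-1: B = (3·(-1) + 10)/(-1 - 8) = -7/9
Result: (34/9)/(z - 8) - (7/9)/(z + 1)


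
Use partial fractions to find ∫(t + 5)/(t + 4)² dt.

Decompose: α = 1, β = 1·(-4) + 5 = 1, so (t + 5)/(t + 4)² = 1/(t + 4) + 1/(t + 4)². Integrate: ∫ α/(t + 4) dt = ln|(t + 4)|; ∫ β/(t + 4)² dt = -1/(t + 4). Sum: ln|(t + 4)| - 1/(t + 4) + C


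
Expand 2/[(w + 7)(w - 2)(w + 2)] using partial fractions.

Using cover-up method: A = 2/45, B = 1/18, C = -1/10
Result: (2/45)/(w + 7) + (1/18)/(w - 2) - (1/10)/(w + 2)


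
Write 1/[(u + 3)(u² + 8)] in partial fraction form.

Cover-up at u = -3: A = 1/((-3)² + 8) = 1/17. Then B = -A = -1/17, C = -A·(0 - 3) = 3/17
Result: (1/17)/(u + 3) - ((1/17)u - 3/17)/(u² + 8)


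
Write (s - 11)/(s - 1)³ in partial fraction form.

(s - 11) = α(s - 1)² + β(s - 1) + γ. At s = 1: γ = 1·1 - 11 = -10. Coefficients: α = 0, β = 1
Result: 1/(s - 1)² - 10/(s - 1)³


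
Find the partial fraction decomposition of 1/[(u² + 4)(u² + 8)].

Coefficient matching gives P = R = 0, Q = 1/(8-4) = 1/4, S = -Q = -1/4
Result: (1/4)/(u² + 4) - (1/4)/(u² + 8)


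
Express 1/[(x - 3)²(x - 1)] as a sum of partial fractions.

Cover-up at x=1: C = 1/(1 - 3)² = 1/4. Cover-up at x=3: B = 1/(3 - 1) = 1/2. Comparing x² coeff: A = -C = -1/4
Result: (-1/4)/(x - 3) + (1/2)/(x - 3)² + (1/4)/(x - 1)


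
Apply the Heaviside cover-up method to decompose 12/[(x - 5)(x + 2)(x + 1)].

Cover (x - 5), x=5: α = 12/[(5 + 2)(5 + 1)] = 2/7. Cover (x + 2), x=-2: β = 12/[(-2 - 5)(-2 + 1)] = 12/7. Cover (x + 1), x=-1: γ = 12/[(-1 - 5)(-1 + 2)] = -2.
Result: (2/7)/(x - 5) + (12/7)/(x + 2) - 2/(x + 1)


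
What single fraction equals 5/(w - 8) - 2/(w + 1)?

Common denominator (w - 8)(w + 1). Numerator: 5(w + 1) - 2(w - 8) = (5w + 5) - (2w - 16) = 3w + 21
Result: (3w + 21)/[(w - 8)(w + 1)]


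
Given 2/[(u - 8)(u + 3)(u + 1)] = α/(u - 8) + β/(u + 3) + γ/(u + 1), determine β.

Cover-up at u = -3: β = 2/[(-3 - 8)(-3 + 1)] = 2/[(-11)(-2)] = 2/22 = 1/11


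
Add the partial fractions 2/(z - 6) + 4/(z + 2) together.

Common denominator (z - 6)(z + 2). Numerator: 2(z + 2) + 4(z - 6) = (2z + 4) + (4z - 24) = 6z - 20
Result: (6z - 20)/[(z - 6)(z + 2)]


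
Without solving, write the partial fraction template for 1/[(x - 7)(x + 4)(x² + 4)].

Two linear + quadratic: A/(x - 7) + B/(x + 4) + (Cx + D)/(x² + 4)


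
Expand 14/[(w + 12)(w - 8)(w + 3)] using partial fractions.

Using cover-up method: α = 7/90, β = 7/110, γ = -14/99
Result: (7/90)/(w + 12) + (7/110)/(w - 8) - (14/99)/(w + 3)


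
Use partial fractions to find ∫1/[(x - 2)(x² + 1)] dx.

Cover-up at x=2: α = 1/(2²+1) = 1/5. Coeff matching: β = -1/5, γ = -2/5. Decomposition: (1/5)/(x - 2) - ((1/5)x + 2/5)/(x² + 1). Integrate: linear → ln, quadratic → (1/2)ln + arctan: (1/5) ln|(x - 2)| - (1/10) ln(x² + 1) - (2/5) arctan(x) + C


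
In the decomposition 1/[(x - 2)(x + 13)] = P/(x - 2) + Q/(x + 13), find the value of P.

Cover-up at x = 2: P = 1/(2 + 13) = 1/15


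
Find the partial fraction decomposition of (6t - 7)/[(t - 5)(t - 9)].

At t=5: A = (6·5 - 7)/(5 - 9) = -23/4. At t=9: B = (6·9 - 7)/(9 - 5) = 47/4
Result: (-23/4)/(t - 5) + (47/4)/(t - 9)


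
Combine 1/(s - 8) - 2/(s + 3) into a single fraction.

Common denominator (s - 8)(s + 3). Numerator: 1(s + 3) - 2(s - 8) = (s + 3) - (2s - 16) = -s + 19
Result: (-s + 19)/[(s - 8)(s + 3)]


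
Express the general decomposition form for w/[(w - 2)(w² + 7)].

Linear + irreducible quadratic: A/(w - 2) + (Bw + C)/(w² + 7)


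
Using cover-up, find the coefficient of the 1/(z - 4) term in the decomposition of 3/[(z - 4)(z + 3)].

Cover (z - 4), set z=4: 3/((z + 3) at z=4) = 3/(7) = 3/7


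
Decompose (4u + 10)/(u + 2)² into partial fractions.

(4u + 10) = P(u + 2) + Q. At u = -2: Q = 4·(-2) + 10 = 2. Coeff of u: P = 4
Result: 4/(u + 2) + 2/(u + 2)²


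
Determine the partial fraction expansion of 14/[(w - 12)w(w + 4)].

Using cover-up method: α = 7/96, β = -7/24, γ = 7/32
Result: (7/96)/(w - 12) - (7/24)/w + (7/32)/(w + 4)


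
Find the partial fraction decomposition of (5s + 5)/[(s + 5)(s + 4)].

At s=-5: P = (5·(-5) + 5)/(-5 + 4) = 20. At s=-4: Q = (5·(-4) + 5)/(-4 + 5) = -15
Result: 20/(s + 5) - 15/(s + 4)


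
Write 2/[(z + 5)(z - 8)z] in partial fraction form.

Using cover-up method: A = 2/65, B = 1/52, C = -1/20
Result: (2/65)/(z + 5) + (1/52)/(z - 8) - (1/20)/z


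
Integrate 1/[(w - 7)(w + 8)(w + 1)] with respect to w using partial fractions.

Cover-up: A = 1/120, B = 1/105, C = -1/56. Decomposition: (1/120)/(w - 7) + (1/105)/(w + 8) - (1/56)/(w + 1). Integrate each term: (1/120) ln|(w - 7)| + (1/105) ln|(w + 8)| - (1/56) ln|(w + 1)| + C


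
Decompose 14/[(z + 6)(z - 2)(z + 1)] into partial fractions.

Using cover-up method: P = 7/20, Q = 7/12, R = -14/15
Result: (7/20)/(z + 6) + (7/12)/(z - 2) - (14/15)/(z + 1)


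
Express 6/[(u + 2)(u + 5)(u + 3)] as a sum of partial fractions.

Using cover-up method: α = 2, β = 1, γ = -3
Result: 2/(u + 2) + 1/(u + 5) - 3/(u + 3)


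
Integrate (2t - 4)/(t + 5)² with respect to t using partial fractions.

Decompose: α = 2, β = 2·(-5) - 4 = -14, so (2t - 4)/(t + 5)² = 2/(t + 5) - 14/(t + 5)². Integrate: ∫ α/(t + 5) dt = 2 ln|(t + 5)|; ∫ β/(t + 5)² dt = 14/(t + 5). Sum: 2 ln|(t + 5)| + 14/(t + 5) + C


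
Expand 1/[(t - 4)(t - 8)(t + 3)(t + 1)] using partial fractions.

Using Heaviside cover-up: (-1/140)/(t - 4) + (1/396)/(t - 8) - (1/154)/(t + 3) + (1/90)/(t + 1)


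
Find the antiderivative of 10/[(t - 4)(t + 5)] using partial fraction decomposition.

Decompose: 10/[(t - 4)(t + 5)] = (10/9)/(t - 4) - (10/9)/(t + 5). Integrate each term: (10/9) ln|(t - 4)| - (10/9) ln|(t + 5)| + C


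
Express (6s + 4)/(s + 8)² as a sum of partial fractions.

(6s + 4) = α(s + 8) + β. At s = -8: β = 6·(-8) + 4 = -44. Coeff of s: α = 6
Result: 6/(s + 8) - 44/(s + 8)²


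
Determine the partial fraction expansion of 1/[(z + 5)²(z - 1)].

Cover-up at z=1: R = 1/(1 + 5)² = 1/36. Cover-up at z=-5: Q = 1/(-5 - 1) = -1/6. Comparing z² coeff: P = -R = -1/36
Result: (-1/36)/(z + 5) - (1/6)/(z + 5)² + (1/36)/(z - 1)


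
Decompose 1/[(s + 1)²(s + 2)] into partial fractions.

Cover-up at s=-2: γ = 1/(-2 + 1)² = 1. Cover-up at s=-1: β = 1/(-1 + 2) = 1. Comparing s² coeff: α = -γ = -1
Result: -1/(s + 1) + 1/(s + 1)² + 1/(s + 2)


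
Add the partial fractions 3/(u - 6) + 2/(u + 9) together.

Common denominator (u - 6)(u + 9). Numerator: 3(u + 9) + 2(u - 6) = (3u + 27) + (2u - 12) = 5u + 15
Result: (5u + 15)/[(u - 6)(u + 9)]


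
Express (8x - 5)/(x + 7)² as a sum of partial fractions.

(8x - 5) = α(x + 7) + β. At x = -7: β = 8·(-7) - 5 = -61. Coeff of x: α = 8
Result: 8/(x + 7) - 61/(x + 7)²


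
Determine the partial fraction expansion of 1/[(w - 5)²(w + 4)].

Cover-up at w=-4: γ = 1/(-4 - 5)² = 1/81. Cover-up at w=5: β = 1/(5 + 4) = 1/9. Comparing w² coeff: α = -γ = -1/81
Result: (-1/81)/(w - 5) + (1/9)/(w - 5)² + (1/81)/(w + 4)


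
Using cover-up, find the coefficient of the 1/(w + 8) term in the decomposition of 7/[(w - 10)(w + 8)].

Cover (w + 8), set w=-8: 7/((w - 10) at w=-8) = 7/(-18) = -7/18


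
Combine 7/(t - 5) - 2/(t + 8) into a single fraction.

Common denominator (t - 5)(t + 8). Numerator: 7(t + 8) - 2(t - 5) = (7t + 56) - (2t - 10) = 5t + 66
Result: (5t + 66)/[(t - 5)(t + 8)]


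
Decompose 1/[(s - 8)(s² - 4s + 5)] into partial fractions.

Cover-up at s = 8: A = 1/(8² - 4·8 + 5) = 1/37. Then B = -A = -1/37, C = -A·(-4 + 8) = -4/37
Result: (1/37)/(s - 8) - ((1/37)s + 4/37)/(s² - 4s + 5)


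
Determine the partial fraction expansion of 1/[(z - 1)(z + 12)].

1/(z - 1)(z + 12) = A/(z - 1) + B/(z + 12). A = 1/(1 + 12) = 1/13, B = 1/(-12 - 1) = -1/13
Result: (1/13)/(z - 1) - (1/13)/(z + 12)


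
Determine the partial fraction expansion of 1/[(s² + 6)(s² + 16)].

Coefficient matching gives A = C = 0, B = 1/(16-6) = 1/10, D = -B = -1/10
Result: (1/10)/(s² + 6) - (1/10)/(s² + 16)


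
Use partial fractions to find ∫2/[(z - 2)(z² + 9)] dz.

Cover-up at z=2: α = 2/(2²+9) = 2/13. Coeff matching: β = -2/13, γ = -4/13. Decomposition: (2/13)/(z - 2) - ((2/13)z + 4/13)/(z² + 9). Integrate: linear → ln, quadratic → (1/2)ln + arctan: (2/13) ln|(z - 2)| - (1/13) ln(z² + 9) - (4/39) arctan(z/3) + C


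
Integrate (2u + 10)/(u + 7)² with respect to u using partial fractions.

Decompose: α = 2, β = 2·(-7) + 10 = -4, so (2u + 10)/(u + 7)² = 2/(u + 7) - 4/(u + 7)². Integrate: ∫ α/(u + 7) du = 2 ln|(u + 7)|; ∫ β/(u + 7)² du = 4/(u + 7). Sum: 2 ln|(u + 7)| + 4/(u + 7) + C


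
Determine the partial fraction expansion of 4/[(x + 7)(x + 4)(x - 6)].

Using cover-up method: α = 4/39, β = -2/15, γ = 2/65
Result: (4/39)/(x + 7) - (2/15)/(x + 4) + (2/65)/(x - 6)


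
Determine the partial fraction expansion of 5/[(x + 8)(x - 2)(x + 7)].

Using cover-up method: A = 1/2, B = 1/18, C = -5/9
Result: (1/2)/(x + 8) + (1/18)/(x - 2) - (5/9)/(x + 7)


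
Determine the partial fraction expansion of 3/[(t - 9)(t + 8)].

3/(t - 9)(t + 8) = P/(t - 9) + Q/(t + 8). P = 3/(9 + 8) = 3/17, Q = 3/(-8 - 9) = -3/17
Result: (3/17)/(t - 9) - (3/17)/(t + 8)


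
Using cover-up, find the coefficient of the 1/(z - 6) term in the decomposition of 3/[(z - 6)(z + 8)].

Cover (z - 6), set z=6: 3/((z + 8) at z=6) = 3/(14) = 3/14


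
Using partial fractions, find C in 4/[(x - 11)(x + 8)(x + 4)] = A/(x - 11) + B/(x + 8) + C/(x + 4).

Cover-up at x = -4: C = 4/[(-4 - 11)(-4 + 8)] = 4/[(-15)(4)] = -4/60 = -1/15


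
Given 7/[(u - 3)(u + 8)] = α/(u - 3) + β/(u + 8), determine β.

Cover-up at u = -8: β = 7/(-8 - 3) = -7/11
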